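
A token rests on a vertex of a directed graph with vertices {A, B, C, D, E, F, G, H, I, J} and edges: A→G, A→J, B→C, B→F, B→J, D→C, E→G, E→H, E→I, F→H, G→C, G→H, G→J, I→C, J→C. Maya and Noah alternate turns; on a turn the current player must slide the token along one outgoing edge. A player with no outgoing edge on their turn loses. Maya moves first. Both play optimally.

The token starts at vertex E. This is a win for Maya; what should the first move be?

Build the W/L table. Terminal = L. A non-terminal position is W if it has a move to some L; otherwise it is L.
Every edge goes from a vertex to one that appears earlier in the order H, C, I, D, J, G, F, E, A, B, so processing vertices in that order labels each vertex after all of its successors.
H: no outgoing edge → L
C: no outgoing edge → L
I: →C(L), so W
D: →C(L), so W
J: →C(L), so W
G: →C(L), so W
F: →H(L), so W
E: →H(L), so W
A: →G(W), J(W) — all W, so L
B: →C(L), so W
From E, the L positions reachable in one move are: H.

Move to H.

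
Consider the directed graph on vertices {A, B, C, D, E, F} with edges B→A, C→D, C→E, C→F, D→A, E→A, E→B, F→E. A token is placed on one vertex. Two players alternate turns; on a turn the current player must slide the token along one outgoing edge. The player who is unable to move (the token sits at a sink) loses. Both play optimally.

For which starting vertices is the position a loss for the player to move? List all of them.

Label each position W (a win for the player to move) or L (a loss). A position with no legal move is L; any other position is W exactly when some move reaches an L, and L when every move reaches a W.
Every edge goes from a vertex to one that appears earlier in the order A, B, E, D, F, C, so processing vertices in that order labels each vertex after all of its successors.
A: no outgoing edge → L
B: reaches L-position A → W
E: reaches L-position A → W
D: reaches L-position A → W
F: only reaches E(W), which is W → L
C: reaches L-position F → W
Reading off the rows marked L gives the requested list; there are 2 such vertices.

A, F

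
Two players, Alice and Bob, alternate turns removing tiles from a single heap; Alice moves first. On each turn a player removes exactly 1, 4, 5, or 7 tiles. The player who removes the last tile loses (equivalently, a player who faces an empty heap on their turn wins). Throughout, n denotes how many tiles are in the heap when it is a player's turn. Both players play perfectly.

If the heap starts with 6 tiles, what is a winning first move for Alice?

Remove 5, leaving 1.

Compute win/loss labels from the base case upward. A position with no move is W. Any other position is W if it can reach an L in one move, else L.
n=0: no move; the opponent has just taken the last tile and therefore loses → W
n=1: →0(W) only, which is W, so L
n=2: →1(L), so W
n=3: →2(W) only, which is W, so L
n=4: →3(L), so W
n=5: →1(L), so W
n=6: →1(L), so W
From 6, the L positions reachable in one move are: 1.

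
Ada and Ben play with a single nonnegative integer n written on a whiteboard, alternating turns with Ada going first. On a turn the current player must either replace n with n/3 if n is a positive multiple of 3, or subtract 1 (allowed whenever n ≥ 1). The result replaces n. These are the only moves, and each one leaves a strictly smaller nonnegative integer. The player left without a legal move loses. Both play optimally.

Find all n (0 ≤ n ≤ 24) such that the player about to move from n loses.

Positions with no move are L. A position that does have a move is losing for the player to move precisely when every available move leads to a winning position for the opponent. Fill in the labels:
n=0: no move → L
n=1: W (go to 0, an L position)
n=2: L (sole option 1(W) is W)
n=3: W (go to 2, an L position)
n=4: L (sole option 3(W) is W)
n=5: W (go to 4, an L position)
n=6: W (go to 2, an L position)
n=7: L (sole option 6(W) is W)
n=8: W (go to 7, an L position)
n=9: L (options 3(W), 8(W) are all W)
n=10: W (go to 9, an L position)
n=11: L (sole option 10(W) is W)
n=12: W (go to 4, an L position)
n=13: L (sole option 12(W) is W)
n=14: W (go to 13, an L position)
n=15: L (options 5(W), 14(W) are all W)
n=16: W (go to 15, an L position)
n=17: L (sole option 16(W) is W)
n=18: W (go to 17, an L position)
n=19: L (sole option 18(W) is W)
n=20: W (go to 19, an L position)
n=21: W (go to 7, an L position)
n=22: L (sole option 21(W) is W)
n=23: W (go to 22, an L position)
n=24: L (options 8(W), 23(W) are all W)
Reading off the rows marked L gives the requested list; there are 12 such values of n.

0, 2, 4, 7, 9, 11, 13, 15, 17, 19, 22, 24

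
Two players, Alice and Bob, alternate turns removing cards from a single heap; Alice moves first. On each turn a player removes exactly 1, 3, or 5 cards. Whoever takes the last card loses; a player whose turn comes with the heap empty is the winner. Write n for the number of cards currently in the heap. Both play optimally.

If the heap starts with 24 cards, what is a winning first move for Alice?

Remove 1, leaving 23.

Classify positions by backward induction: terminal positions (no move available) are W. From any other position, the mover wins iff some move reaches an L.
n=0: no move; the opponent has just taken the last card and therefore loses → W
n=1: the only move is to 0(W), a W ⇒ L
n=2: can move to 1, which is L ⇒ W
n=3: moves to 2(W), 0(W); every one is W ⇒ L
n=4: can move to 3, which is L ⇒ W
n=5: moves to 4(W), 2(W), 0(W); every one is W ⇒ L
n=6: can move to 5, which is L ⇒ W
n=7: moves to 6(W), 4(W), 2(W); every one is W ⇒ L
n=8: can move to 7, which is L ⇒ W
n=9: moves to 8(W), 6(W), 4(W); every one is W ⇒ L
n=10: can move to 9, which is L ⇒ W
n=11: moves to 10(W), 8(W), 6(W); every one is W ⇒ L
n=12: can move to 11, which is L ⇒ W
n=13: moves to 12(W), 10(W), 8(W); every one is W ⇒ L
n=14: can move to 13, which is L ⇒ W
n=15: moves to 14(W), 12(W), 10(W); every one is W ⇒ L
n=16: can move to 15, which is L ⇒ W
n=17: moves to 16(W), 14(W), 12(W); every one is W ⇒ L
n=18: can move to 17, which is L ⇒ W
n=19: moves to 18(W), 16(W), 14(W); every one is W ⇒ L
n=20: can move to 19, which is L ⇒ W
n=21: moves to 20(W), 18(W), 16(W); every one is W ⇒ L
n=22: can move to 21, which is L ⇒ W
n=23: moves to 22(W), 20(W), 18(W); every one is W ⇒ L
n=24: can move to 23, which is L ⇒ W
From 24, the L positions reachable in one move are: 23, 21, 19. Any move reaching one of these is winning.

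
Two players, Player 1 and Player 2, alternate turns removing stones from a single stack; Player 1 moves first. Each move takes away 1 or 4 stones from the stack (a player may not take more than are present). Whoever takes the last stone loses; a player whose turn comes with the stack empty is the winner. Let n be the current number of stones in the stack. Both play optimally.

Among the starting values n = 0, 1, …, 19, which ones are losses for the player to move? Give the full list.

1, 3, 6, 8, 11, 13, 16, 18

Classify positions by backward induction: terminal positions (no move available) are W. From any other position, the mover wins iff some move reaches an L.
n=0: no move; the opponent has just taken the last stone and therefore loses → W
n=1: L (sole option 0(W) is W)
n=2: W (go to 1, an L position)
n=3: L (sole option 2(W) is W)
n=4: W (go to 3, an L position)
n=5: W (go to 1, an L position)
n=6: L (options 5(W), 2(W) are all W)
n=7: W (go to 6, an L position)
n=8: L (options 7(W), 4(W) are all W)
n=9: W (go to 8, an L position)
n=10: W (go to 6, an L position)
n=11: L (options 10(W), 7(W) are all W)
n=12: W (go to 11, an L position)
n=13: L (options 12(W), 9(W) are all W)
n=14: W (go to 13, an L position)
n=15: W (go to 11, an L position)
n=16: L (options 15(W), 12(W) are all W)
n=17: W (go to 16, an L position)
n=18: L (options 17(W), 14(W) are all W)
n=19: W (go to 18, an L position)
The losing starting values of n are exactly the entries labelled L in this table (8 of them).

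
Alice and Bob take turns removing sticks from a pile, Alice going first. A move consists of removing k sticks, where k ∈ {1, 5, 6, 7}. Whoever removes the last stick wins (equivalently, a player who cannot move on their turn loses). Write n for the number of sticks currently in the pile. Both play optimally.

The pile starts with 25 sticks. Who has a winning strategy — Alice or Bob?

Alice wins.

Classify positions by backward induction: terminal positions (no move available) are L. From any other position, the mover wins iff some move reaches an L.
n=0: no move → L
n=1: W (go to 0, an L position)
n=2: L (sole option 1(W) is W)
n=3: W (go to 2, an L position)
n=4: L (sole option 3(W) is W)
n=5: W (go to 4, an L position)
n=6: W (go to 0, an L position)
n=7: W (go to 2, an L position)
n=8: W (go to 2, an L position)
n=9: W (go to 4, an L position)
n=10: W (go to 4, an L position)
n=11: W (go to 4, an L position)
n=12: L (options 11(W), 7(W), 6(W), 5(W) are all W)
n=13: W (go to 12, an L position)
n=14: L (options 13(W), 9(W), 8(W), 7(W) are all W)
n=15: W (go to 14, an L position)
n=16: L (options 15(W), 11(W), 10(W), 9(W) are all W)
n=17: W (go to 16, an L position)
n=18: W (go to 12, an L position)
n=19: W (go to 14, an L position)
n=20: W (go to 14, an L position)
n=21: W (go to 16, an L position)
n=22: W (go to 16, an L position)
n=23: W (go to 16, an L position)
n=24: L (options 23(W), 19(W), 18(W), 17(W) are all W)
n=25: W (go to 24, an L position)
From 25 Alice can remove 1, leaving 24, reaching an L position.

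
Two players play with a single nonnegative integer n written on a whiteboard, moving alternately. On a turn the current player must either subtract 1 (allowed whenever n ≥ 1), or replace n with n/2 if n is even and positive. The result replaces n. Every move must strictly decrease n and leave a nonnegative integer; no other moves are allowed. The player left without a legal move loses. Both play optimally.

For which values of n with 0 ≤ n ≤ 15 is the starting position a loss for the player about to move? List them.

0, 2, 5, 7, 9, 11, 13, 15

Label each position W (a win for the player to move) or L (a loss). A position with no legal move is L; any other position is W exactly when some move reaches an L, and L when every move reaches a W.
n=0: no move → L
n=1: can move to 0, which is L ⇒ W
n=2: the only move is to 1(W), a W ⇒ L
n=3: can move to 2, which is L ⇒ W
n=4: can move to 2, which is L ⇒ W
n=5: the only move is to 4(W), a W ⇒ L
n=6: can move to 5, which is L ⇒ W
n=7: the only move is to 6(W), a W ⇒ L
n=8: can move to 7, which is L ⇒ W
n=9: the only move is to 8(W), a W ⇒ L
n=10: can move to 5, which is L ⇒ W
n=11: the only move is to 10(W), a W ⇒ L
n=12: can move to 11, which is L ⇒ W
n=13: the only move is to 12(W), a W ⇒ L
n=14: can move to 7, which is L ⇒ W
n=15: the only move is to 14(W), a W ⇒ L
Reading off the rows marked L gives the requested list; there are 8 such values of n.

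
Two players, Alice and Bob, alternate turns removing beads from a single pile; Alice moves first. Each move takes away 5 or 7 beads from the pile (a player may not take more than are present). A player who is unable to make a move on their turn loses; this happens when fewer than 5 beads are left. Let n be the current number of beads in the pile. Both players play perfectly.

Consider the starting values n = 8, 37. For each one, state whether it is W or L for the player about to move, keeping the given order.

Use the standard recursion: the mover loses at a terminal position; elsewhere, the mover wins exactly when some move hands the opponent an L position.
n=0: no move → L
n=1: no move → L
n=2: no move → L
n=3: no move → L
n=4: no move → L
n=5: reaches L-position 0 → W
n=6: reaches L-position 1 → W
n=7: reaches L-position 2 → W
n=8: reaches L-position 3 → W
n=9: reaches L-position 4 → W
n=10: reaches L-position 3 → W
n=11: reaches L-position 4 → W
n=12: only reaches 7(W), 5(W), all W → L
n=13: only reaches 8(W), 6(W), all W → L
n=14: only reaches 9(W), 7(W), all W → L
n=15: only reaches 10(W), 8(W), all W → L
n=16: only reaches 11(W), 9(W), all W → L
n=17: reaches L-position 12 → W
n=18: reaches L-position 13 → W
n=19: reaches L-position 14 → W
n=20: reaches L-position 15 → W
n=21: reaches L-position 16 → W
n=22: reaches L-position 15 → W
n=23: reaches L-position 16 → W
n=24: only reaches 19(W), 17(W), all W → L
n=25: only reaches 20(W), 18(W), all W → L
n=26: only reaches 21(W), 19(W), all W → L
n=27: only reaches 22(W), 20(W), all W → L
n=28: only reaches 23(W), 21(W), all W → L
n=29: reaches L-position 24 → W
n=30: reaches L-position 25 → W
n=31: reaches L-position 26 → W
n=32: reaches L-position 27 → W
n=33: reaches L-position 28 → W
n=34: reaches L-position 27 → W
n=35: reaches L-position 28 → W
n=36: only reaches 31(W), 29(W), all W → L
n=37: only reaches 32(W), 30(W), all W → L

8: W, 37: L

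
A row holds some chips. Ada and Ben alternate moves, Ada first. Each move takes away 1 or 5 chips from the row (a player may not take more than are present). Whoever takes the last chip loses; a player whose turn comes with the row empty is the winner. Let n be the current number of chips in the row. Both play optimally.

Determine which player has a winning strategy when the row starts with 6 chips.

Ada wins.

Positions with no move are W. A position that does have a move is losing for the player to move precisely when every available move leads to a winning position for the opponent. Fill in the labels:
n=0: no move; the opponent has just taken the last chip and therefore loses → W
n=1: →0(W) only, which is W, so L
n=2: →1(L), so W
n=3: →2(W) only, which is W, so L
n=4: →3(L), so W
n=5: →4(W), 0(W) — all W, so L
n=6: →5(L), so W
From 6 Ada can remove 1, leaving 5, reaching an L position.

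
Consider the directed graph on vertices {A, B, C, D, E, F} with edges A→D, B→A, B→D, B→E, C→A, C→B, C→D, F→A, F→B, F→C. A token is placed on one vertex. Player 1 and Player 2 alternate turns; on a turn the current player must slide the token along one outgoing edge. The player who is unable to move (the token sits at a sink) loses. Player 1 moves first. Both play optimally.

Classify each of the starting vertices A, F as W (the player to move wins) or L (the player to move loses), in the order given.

Use the standard recursion: the mover loses at a terminal position; elsewhere, the mover wins exactly when some move hands the opponent an L position.
Every edge goes from a vertex to one that appears earlier in the order D, E, A, B, C, F, so processing vertices in that order labels each vertex after all of its successors.
D: no outgoing edge → L
E: no outgoing edge → L
A: →D(L), so W
B: →E(L), so W
C: →D(L), so W
F: →C(W), B(W), A(W) — all W, so L

A: W, F: L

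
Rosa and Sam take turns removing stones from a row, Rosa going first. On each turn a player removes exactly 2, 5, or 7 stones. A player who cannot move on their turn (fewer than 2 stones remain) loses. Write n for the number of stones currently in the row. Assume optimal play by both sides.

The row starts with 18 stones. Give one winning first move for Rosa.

Label each position W (a win for the player to move) or L (a loss). A position with no legal move is L; any other position is W exactly when some move reaches an L, and L when every move reaches a W.
n=0: no move → L
n=1: no move → L
n=2: reaches L-position 0 → W
n=3: reaches L-position 1 → W
n=4: only reaches 2(W), which is W → L
n=5: reaches L-position 0 → W
n=6: reaches L-position 4 → W
n=7: reaches L-position 0 → W
n=8: reaches L-position 1 → W
n=9: reaches L-position 4 → W
n=10: only reaches 8(W), 5(W), 3(W), all W → L
n=11: reaches L-position 4 → W
n=12: reaches L-position 10 → W
n=13: only reaches 11(W), 8(W), 6(W), all W → L
n=14: only reaches 12(W), 9(W), 7(W), all W → L
n=15: reaches L-position 13 → W
n=16: reaches L-position 14 → W
n=17: reaches L-position 10 → W
n=18: reaches L-position 13 → W
From 18, the L positions reachable in one move are: 13.

Remove 5, leaving 13.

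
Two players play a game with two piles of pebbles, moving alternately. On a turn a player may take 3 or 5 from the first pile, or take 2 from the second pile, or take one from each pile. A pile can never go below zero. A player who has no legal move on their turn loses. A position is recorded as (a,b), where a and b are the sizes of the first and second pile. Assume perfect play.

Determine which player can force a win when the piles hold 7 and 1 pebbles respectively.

Label each position W (a win for the player to move) or L (a loss). A position with no legal move is L; any other position is W exactly when some move reaches an L, and L when every move reaches a W.
No move ever increases a pile, so every position that can arise here has a ≤ 7 and b ≤ 1; it is enough to label the cells with 0 ≤ a ≤ 7 and 0 ≤ b ≤ 1.
Every move lowers a or b (never raises either), so fill the grid row by row in increasing a, and left to right within a row: each cell's successors are then already labelled.
      b=0  b=1
a=0:    L    L
a=1:    L    W
a=2:    L    W
a=3:    W    W
a=4:    W    L
a=5:    W    W
a=6:    W    L
a=7:    W    W
Cells with no legal move (terminal, hence L): (0,0), (0,1), (1,0), (2,0).
The remaining L cells, each justified by listing all of its moves:
(4,1): moves to (1,1)(W), (3,0)(W); every one is W ⇒ L
(6,1): moves to (3,1)(W), (1,1)(W), (5,0)(W); every one is W ⇒ L
Every other cell has at least one move into one of the L cells above, so it is W.
The starting position (7,1) is W: the player to move should move to (4,1), handing over an L position.

The first player wins.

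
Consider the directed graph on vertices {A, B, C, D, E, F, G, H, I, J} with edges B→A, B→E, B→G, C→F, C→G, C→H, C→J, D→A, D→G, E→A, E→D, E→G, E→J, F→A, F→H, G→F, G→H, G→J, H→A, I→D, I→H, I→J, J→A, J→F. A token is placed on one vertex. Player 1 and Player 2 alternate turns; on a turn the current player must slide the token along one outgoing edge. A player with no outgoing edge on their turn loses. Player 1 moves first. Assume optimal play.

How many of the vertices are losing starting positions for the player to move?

3

Build the W/L table. Terminal = L. A non-terminal position is W if it has a move to some L; otherwise it is L.
Every edge goes from a vertex to one that appears earlier in the order A, H, F, J, G, D, E, C, B, I, so processing vertices in that order labels each vertex after all of its successors.
A: no outgoing edge → L
H: →A(L), so W
F: →A(L), so W
J: →A(L), so W
G: →J(W), F(W), H(W) — all W, so L
D: →G(L), so W
E: →G(L), so W
C: →G(L), so W
B: →G(L), so W
I: →D(W), J(W), H(W) — all W, so L
The L vertices are A, G, I; that is 3 in all.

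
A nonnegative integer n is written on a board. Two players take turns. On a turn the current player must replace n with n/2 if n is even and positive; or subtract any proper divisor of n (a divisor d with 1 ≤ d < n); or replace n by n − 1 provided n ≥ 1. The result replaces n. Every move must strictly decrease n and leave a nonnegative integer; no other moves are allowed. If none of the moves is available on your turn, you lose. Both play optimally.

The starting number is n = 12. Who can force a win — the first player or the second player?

The first player wins.

Label each position W (a win for the player to move) or L (a loss). A position with no legal move is L; any other position is W exactly when some move reaches an L, and L when every move reaches a W.
n=0: no move → L
n=1: can move to 0, which is L ⇒ W
n=2: the only move is to 1(W), a W ⇒ L
n=3: can move to 2, which is L ⇒ W
n=4: can move to 2, which is L ⇒ W
n=5: the only move is to 4(W), a W ⇒ L
n=6: can move to 5, which is L ⇒ W
n=7: the only move is to 6(W), a W ⇒ L
n=8: can move to 7, which is L ⇒ W
n=9: moves to 6(W), 8(W); every one is W ⇒ L
n=10: can move to 5, which is L ⇒ W
n=11: the only move is to 10(W), a W ⇒ L
n=12: can move to 9, which is L ⇒ W
The starting position 12 is W: the player to move should move to 9, handing over an L position.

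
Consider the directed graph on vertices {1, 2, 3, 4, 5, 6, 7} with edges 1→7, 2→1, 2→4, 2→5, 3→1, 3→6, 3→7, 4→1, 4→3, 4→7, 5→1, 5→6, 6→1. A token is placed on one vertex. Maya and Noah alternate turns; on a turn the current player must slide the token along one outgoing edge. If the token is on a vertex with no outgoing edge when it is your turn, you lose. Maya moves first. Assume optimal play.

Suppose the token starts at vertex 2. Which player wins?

Compute win/loss labels from the base case upward. A position with no move is L. Any other position is W if it can reach an L in one move, else L.
Every edge goes from a vertex to one that appears earlier in the order 7, 1, 6, 3, 5, 4, 2, so processing vertices in that order labels each vertex after all of its successors.
7: no outgoing edge → L
1: can move to 7, which is L ⇒ W
6: the only move is to 1(W), a W ⇒ L
3: can move to 6, which is L ⇒ W
5: can move to 6, which is L ⇒ W
4: can move to 7, which is L ⇒ W
2: moves to 4(W), 5(W), 1(W); every one is W ⇒ L
Every move from 2 reaches a W position, so the mover loses.

Noah wins.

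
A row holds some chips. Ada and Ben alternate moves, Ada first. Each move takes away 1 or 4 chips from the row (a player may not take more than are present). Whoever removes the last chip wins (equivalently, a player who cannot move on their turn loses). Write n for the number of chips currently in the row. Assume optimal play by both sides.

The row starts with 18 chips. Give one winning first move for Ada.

Remove 1, leaving 17.

Label each position W (a win for the player to move) or L (a loss). A position with no legal move is L; any other position is W exactly when some move reaches an L, and L when every move reaches a W.
n=0: no move → L
n=1: can move to 0, which is L ⇒ W
n=2: the only move is to 1(W), a W ⇒ L
n=3: can move to 2, which is L ⇒ W
n=4: can move to 0, which is L ⇒ W
n=5: moves to 4(W), 1(W); every one is W ⇒ L
n=6: can move to 5, which is L ⇒ W
n=7: moves to 6(W), 3(W); every one is W ⇒ L
n=8: can move to 7, which is L ⇒ W
n=9: can move to 5, which is L ⇒ W
n=10: moves to 9(W), 6(W); every one is W ⇒ L
n=11: can move to 10, which is L ⇒ W
n=12: moves to 11(W), 8(W); every one is W ⇒ L
n=13: can move to 12, which is L ⇒ W
n=14: can move to 10, which is L ⇒ W
n=15: moves to 14(W), 11(W); every one is W ⇒ L
n=16: can move to 15, which is L ⇒ W
n=17: moves to 16(W), 13(W); every one is W ⇒ L
n=18: can move to 17, which is L ⇒ W
From 18, the L positions reachable in one move are: 17.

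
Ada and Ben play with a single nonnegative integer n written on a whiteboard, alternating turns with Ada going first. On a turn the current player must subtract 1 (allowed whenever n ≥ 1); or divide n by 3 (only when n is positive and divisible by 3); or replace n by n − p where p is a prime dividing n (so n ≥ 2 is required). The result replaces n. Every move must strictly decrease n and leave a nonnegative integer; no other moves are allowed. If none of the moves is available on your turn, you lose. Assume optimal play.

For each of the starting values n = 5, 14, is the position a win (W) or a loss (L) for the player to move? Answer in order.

Compute win/loss labels from the base case upward. A position with no move is L. Any other position is W if it can reach an L in one move, else L.
n=0: no move → L
n=1: →0(L), so W
n=2: →0(L), so W
n=3: →0(L), so W
n=4: →2(W), 3(W) — all W, so L
n=5: →0(L), so W
n=6: →4(L), so W
n=7: →0(L), so W
n=8: →6(W), 7(W) — all W, so L
n=9: →8(L), so W
n=10: →8(L), so W
n=11: →0(L), so W
n=12: →4(L), so W
n=13: →0(L), so W
n=14: →7(W), 12(W), 13(W) — all W, so L

5: W, 14: L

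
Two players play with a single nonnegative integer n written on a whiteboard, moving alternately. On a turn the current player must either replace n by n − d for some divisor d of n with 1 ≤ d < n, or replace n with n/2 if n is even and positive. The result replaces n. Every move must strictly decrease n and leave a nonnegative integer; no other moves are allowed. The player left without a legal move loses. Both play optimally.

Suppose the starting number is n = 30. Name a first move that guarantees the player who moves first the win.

Move to 15.

Label each position W (a win for the player to move) or L (a loss). A position with no legal move is L; any other position is W exactly when some move reaches an L, and L when every move reaches a W.
n=0: no move → L
n=1: no move → L
n=2: reaches L-position 1 → W
n=3: only reaches 2(W), which is W → L
n=4: reaches L-position 3 → W
n=5: only reaches 4(W), which is W → L
n=6: reaches L-position 3 → W
n=7: only reaches 6(W), which is W → L
n=8: reaches L-position 7 → W
n=9: only reaches 6(W), 8(W), all W → L
n=10: reaches L-position 5 → W
n=11: only reaches 10(W), which is W → L
n=12: reaches L-position 9 → W
n=13: only reaches 12(W), which is W → L
n=14: reaches L-position 7 → W
n=15: only reaches 10(W), 12(W), 14(W), all W → L
n=16: reaches L-position 15 → W
n=17: only reaches 16(W), which is W → L
n=18: reaches L-position 9 → W
n=19: only reaches 18(W), which is W → L
n=20: reaches L-position 15 → W
n=21: only reaches 14(W), 18(W), 20(W), all W → L
n=22: reaches L-position 11 → W
n=23: only reaches 22(W), which is W → L
n=24: reaches L-position 21 → W
n=25: only reaches 20(W), 24(W), all W → L
n=26: reaches L-position 13 → W
n=27: only reaches 18(W), 24(W), 26(W), all W → L
n=28: reaches L-position 21 → W
n=29: only reaches 28(W), which is W → L
n=30: reaches L-position 15 → W
From 30, the L positions reachable in one move are: 15, 25, 27, 29. Any move reaching one of these is winning.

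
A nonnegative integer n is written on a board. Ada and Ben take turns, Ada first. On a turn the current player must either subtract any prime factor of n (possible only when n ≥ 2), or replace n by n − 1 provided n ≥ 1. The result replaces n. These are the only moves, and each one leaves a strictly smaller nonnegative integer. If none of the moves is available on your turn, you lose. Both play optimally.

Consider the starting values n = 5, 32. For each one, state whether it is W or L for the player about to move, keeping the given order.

Classify positions by backward induction: terminal positions (no move available) are L. From any other position, the mover wins iff some move reaches an L.
n=0: no move → L
n=1: →0(L), so W
n=2: →0(L), so W
n=3: →0(L), so W
n=4: →2(W), 3(W) — all W, so L
n=5: →0(L), so W
n=6: →4(L), so W
n=7: →0(L), so W
n=8: →6(W), 7(W) — all W, so L
n=9: →8(L), so W
n=10: →8(L), so W
n=11: →0(L), so W
n=12: →9(W), 10(W), 11(W) — all W, so L
n=13: →0(L), so W
n=14: →12(L), so W
n=15: →12(L), so W
n=16: →14(W), 15(W) — all W, so L
n=17: →0(L), so W
n=18: →16(L), so W
n=19: →0(L), so W
n=20: →15(W), 18(W), 19(W) — all W, so L
n=21: →20(L), so W
n=22: →20(L), so W
n=23: →0(L), so W
n=24: →21(W), 22(W), 23(W) — all W, so L
n=25: →20(L), so W
n=26: →24(L), so W
n=27: →24(L), so W
n=28: →21(W), 26(W), 27(W) — all W, so L
n=29: →0(L), so W
n=30: →28(L), so W
n=31: →0(L), so W
n=32: →30(W), 31(W) — all W, so L

5: W, 32: L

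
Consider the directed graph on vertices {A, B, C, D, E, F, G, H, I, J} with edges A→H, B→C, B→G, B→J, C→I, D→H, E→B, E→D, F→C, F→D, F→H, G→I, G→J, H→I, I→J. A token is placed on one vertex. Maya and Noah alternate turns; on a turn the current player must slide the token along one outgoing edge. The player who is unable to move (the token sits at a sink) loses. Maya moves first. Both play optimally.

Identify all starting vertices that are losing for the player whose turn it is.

Classify positions by backward induction: terminal positions (no move available) are L. From any other position, the mover wins iff some move reaches an L.
Every edge goes from a vertex to one that appears earlier in the order J, I, G, C, H, A, D, F, B, E, so processing vertices in that order labels each vertex after all of its successors.
J: no outgoing edge → L
I: W (go to J, an L position)
G: W (go to J, an L position)
C: L (sole option I(W) is W)
H: L (sole option I(W) is W)
A: W (go to H, an L position)
D: W (go to H, an L position)
F: W (go to H, an L position)
B: W (go to C, an L position)
E: L (options B(W), D(W) are all W)
The losing starting vertices are exactly the entries labelled L in this table (4 of them).

C, E, H, J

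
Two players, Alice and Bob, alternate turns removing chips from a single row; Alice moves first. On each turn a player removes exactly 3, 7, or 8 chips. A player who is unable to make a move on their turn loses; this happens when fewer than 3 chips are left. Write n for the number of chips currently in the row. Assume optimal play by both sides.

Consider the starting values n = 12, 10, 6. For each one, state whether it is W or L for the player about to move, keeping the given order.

Classify positions by backward induction: terminal positions (no move available) are L. From any other position, the mover wins iff some move reaches an L.
n=0: no move → L
n=1: no move → L
n=2: no move → L
n=3: can move to 0, which is L ⇒ W
n=4: can move to 1, which is L ⇒ W
n=5: can move to 2, which is L ⇒ W
n=6: the only move is to 3(W), a W ⇒ L
n=7: can move to 0, which is L ⇒ W
n=8: can move to 1, which is L ⇒ W
n=9: can move to 6, which is L ⇒ W
n=10: can move to 2, which is L ⇒ W
n=11: moves to 8(W), 4(W), 3(W); every one is W ⇒ L
n=12: moves to 9(W), 5(W), 4(W); every one is W ⇒ L

12: L, 10: W, 6: L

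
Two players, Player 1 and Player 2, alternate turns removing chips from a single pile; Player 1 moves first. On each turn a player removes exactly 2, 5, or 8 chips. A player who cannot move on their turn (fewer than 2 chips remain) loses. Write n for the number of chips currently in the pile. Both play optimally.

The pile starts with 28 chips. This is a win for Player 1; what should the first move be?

Compute win/loss labels from the base case upward. A position with no move is L. Any other position is W if it can reach an L in one move, else L.
n=0: no move → L
n=1: no move → L
n=2: reaches L-position 0 → W
n=3: reaches L-position 1 → W
n=4: only reaches 2(W), which is W → L
n=5: reaches L-position 0 → W
n=6: reaches L-position 4 → W
n=7: only reaches 5(W), 2(W), all W → L
n=8: reaches L-position 0 → W
n=9: reaches L-position 7 → W
n=10: only reaches 8(W), 5(W), 2(W), all W → L
n=11: only reaches 9(W), 6(W), 3(W), all W → L
n=12: reaches L-position 10 → W
n=13: reaches L-position 11 → W
n=14: only reaches 12(W), 9(W), 6(W), all W → L
n=15: reaches L-position 10 → W
n=16: reaches L-position 14 → W
n=17: only reaches 15(W), 12(W), 9(W), all W → L
n=18: reaches L-position 10 → W
n=19: reaches L-position 17 → W
n=20: only reaches 18(W), 15(W), 12(W), all W → L
n=21: only reaches 19(W), 16(W), 13(W), all W → L
n=22: reaches L-position 20 → W
n=23: reaches L-position 21 → W
n=24: only reaches 22(W), 19(W), 16(W), all W → L
n=25: reaches L-position 20 → W
n=26: reaches L-position 24 → W
n=27: only reaches 25(W), 22(W), 19(W), all W → L
n=28: reaches L-position 20 → W
From 28, the L positions reachable in one move are: 20.

Remove 8, leaving 20.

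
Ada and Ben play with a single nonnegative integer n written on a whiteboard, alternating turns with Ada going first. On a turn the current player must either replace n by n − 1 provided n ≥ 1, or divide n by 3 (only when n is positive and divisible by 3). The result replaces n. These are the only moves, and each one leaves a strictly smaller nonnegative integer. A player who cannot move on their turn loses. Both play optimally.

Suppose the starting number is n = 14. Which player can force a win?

Ada wins.

Build the W/L table. Terminal = L. A non-terminal position is W if it has a move to some L; otherwise it is L.
n=0: no move → L
n=1: can move to 0, which is L ⇒ W
n=2: the only move is to 1(W), a W ⇒ L
n=3: can move to 2, which is L ⇒ W
n=4: the only move is to 3(W), a W ⇒ L
n=5: can move to 4, which is L ⇒ W
n=6: can move to 2, which is L ⇒ W
n=7: the only move is to 6(W), a W ⇒ L
n=8: can move to 7, which is L ⇒ W
n=9: moves to 3(W), 8(W); every one is W ⇒ L
n=10: can move to 9, which is L ⇒ W
n=11: the only move is to 10(W), a W ⇒ L
n=12: can move to 4, which is L ⇒ W
n=13: the only move is to 12(W), a W ⇒ L
n=14: can move to 13, which is L ⇒ W
The starting position 14 is W: Ada should move to 13, handing over an L position.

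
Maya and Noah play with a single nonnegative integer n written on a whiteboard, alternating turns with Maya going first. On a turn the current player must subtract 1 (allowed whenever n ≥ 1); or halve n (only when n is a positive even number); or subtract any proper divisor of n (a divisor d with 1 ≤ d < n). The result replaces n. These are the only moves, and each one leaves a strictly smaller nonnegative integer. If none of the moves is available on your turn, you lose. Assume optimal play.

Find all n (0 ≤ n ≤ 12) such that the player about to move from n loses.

Positions with no move are L. A position that does have a move is losing for the player to move precisely when every available move leads to a winning position for the opponent. Fill in the labels:
n=0: no move → L
n=1: →0(L), so W
n=2: →1(W) only, which is W, so L
n=3: →2(L), so W
n=4: →2(L), so W
n=5: →4(W) only, which is W, so L
n=6: →5(L), so W
n=7: →6(W) only, which is W, so L
n=8: →7(L), so W
n=9: →6(W), 8(W) — all W, so L
n=10: →5(L), so W
n=11: →10(W) only, which is W, so L
n=12: →9(L), so W
Reading off the rows marked L gives the requested list; there are 6 such values of n.

0, 2, 5, 7, 9, 11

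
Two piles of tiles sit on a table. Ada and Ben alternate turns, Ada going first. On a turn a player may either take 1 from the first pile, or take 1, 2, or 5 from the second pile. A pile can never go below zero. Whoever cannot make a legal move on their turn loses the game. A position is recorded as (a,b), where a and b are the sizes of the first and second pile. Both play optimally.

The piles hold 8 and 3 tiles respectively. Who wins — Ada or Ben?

Positions with no move are L. A position that does have a move is losing for the player to move precisely when every available move leads to a winning position for the opponent. Fill in the labels:
No move ever increases a pile, so every position that can arise here has a ≤ 8 and b ≤ 3; it is enough to label the cells with 0 ≤ a ≤ 8 and 0 ≤ b ≤ 3.
Every move lowers a or b (never raises either), so fill the grid row by row in increasing a, and left to right within a row: each cell's successors are then already labelled.
      b=0  b=1  b=2  b=3
a=0:    L    W    W    L
a=1:    W    L    W    W
a=2:    L    W    W    L
a=3:    W    L    W    W
a=4:    L    W    W    L
a=5:    W    L    W    W
a=6:    L    W    W    L
a=7:    W    L    W    W
a=8:    L    W    W    L
Cells with no legal move (terminal, hence L): (0,0).
The remaining L cells, each justified by listing all of its moves:
(0,3): only reaches (0,2)(W), (0,1)(W), all W → L
(1,1): only reaches (0,1)(W), (1,0)(W), all W → L
(2,0): only reaches (1,0)(W), which is W → L
(2,3): only reaches (1,3)(W), (2,2)(W), (2,1)(W), all W → L
(3,1): only reaches (2,1)(W), (3,0)(W), all W → L
(4,0): only reaches (3,0)(W), which is W → L
(4,3): only reaches (3,3)(W), (4,2)(W), (4,1)(W), all W → L
(5,1): only reaches (4,1)(W), (5,0)(W), all W → L
(6,0): only reaches (5,0)(W), which is W → L
(6,3): only reaches (5,3)(W), (6,2)(W), (6,1)(W), all W → L
(7,1): only reaches (6,1)(W), (7,0)(W), all W → L
(8,0): only reaches (7,0)(W), which is W → L
(8,3): only reaches (7,3)(W), (8,2)(W), (8,1)(W), all W → L
Every other cell has at least one move into one of the L cells above, so it is W.
Every move from (8,3) reaches a W position, so the mover loses.

Ben wins.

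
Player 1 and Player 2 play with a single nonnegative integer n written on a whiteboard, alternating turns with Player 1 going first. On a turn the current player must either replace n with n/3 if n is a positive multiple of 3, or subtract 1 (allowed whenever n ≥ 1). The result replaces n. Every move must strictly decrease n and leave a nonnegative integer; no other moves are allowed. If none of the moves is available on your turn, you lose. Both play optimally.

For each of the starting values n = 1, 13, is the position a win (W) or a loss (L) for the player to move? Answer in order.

1: W, 13: L

Positions with no move are L. A position that does have a move is losing for the player to move precisely when every available move leads to a winning position for the opponent. Fill in the labels:
n=0: no move → L
n=1: W (go to 0, an L position)
n=2: L (sole option 1(W) is W)
n=3: W (go to 2, an L position)
n=4: L (sole option 3(W) is W)
n=5: W (go to 4, an L position)
n=6: W (go to 2, an L position)
n=7: L (sole option 6(W) is W)
n=8: W (go to 7, an L position)
n=9: L (options 3(W), 8(W) are all W)
n=10: W (go to 9, an L position)
n=11: L (sole option 10(W) is W)
n=12: W (go to 4, an L position)
n=13: L (sole option 12(W) is W)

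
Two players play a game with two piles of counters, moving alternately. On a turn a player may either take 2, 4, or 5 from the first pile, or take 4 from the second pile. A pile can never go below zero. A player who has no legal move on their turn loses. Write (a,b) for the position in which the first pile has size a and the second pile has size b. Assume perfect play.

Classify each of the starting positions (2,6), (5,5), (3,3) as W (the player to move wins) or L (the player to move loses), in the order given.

(2,6): L, (5,5): W, (3,3): W

Label each position W (a win for the player to move) or L (a loss). A position with no legal move is L; any other position is W exactly when some move reaches an L, and L when every move reaches a W.
No move ever increases a pile, so every position that can arise here has a ≤ 5 and b ≤ 6; it is enough to label the cells with 0 ≤ a ≤ 5 and 0 ≤ b ≤ 6.
Every move lowers a or b (never raises either), so fill the grid row by row in increasing a, and left to right within a row: each cell's successors are then already labelled.
      b=0  b=1  b=2  b=3  b=4  b=5  b=6
a=0:    L    L    L    L    W    W    W
a=1:    L    L    L    L    W    W    W
a=2:    W    W    W    W    L    L    L
a=3:    W    W    W    W    L    L    L
a=4:    W    W    W    W    W    W    W
a=5:    W    W    W    W    W    W    W
Cells with no legal move (terminal, hence L): (0,0), (0,1), (0,2), (0,3), (1,0), (1,1), (1,2), (1,3).
The remaining L cells, each justified by listing all of its moves:
(2,4): L (options (0,4)(W), (2,0)(W) are all W)
(2,5): L (options (0,5)(W), (2,1)(W) are all W)
(2,6): L (options (0,6)(W), (2,2)(W) are all W)
(3,4): L (options (1,4)(W), (3,0)(W) are all W)
(3,5): L (options (1,5)(W), (3,1)(W) are all W)
(3,6): L (options (1,6)(W), (3,2)(W) are all W)
Every other cell has at least one move into one of the L cells above, so it is W.
(2,6): one of the L cells justified above, so L
(5,5): the move to (3,5) reaches an L cell, so W
(3,3): the move to (1,3) reaches an L cell, so W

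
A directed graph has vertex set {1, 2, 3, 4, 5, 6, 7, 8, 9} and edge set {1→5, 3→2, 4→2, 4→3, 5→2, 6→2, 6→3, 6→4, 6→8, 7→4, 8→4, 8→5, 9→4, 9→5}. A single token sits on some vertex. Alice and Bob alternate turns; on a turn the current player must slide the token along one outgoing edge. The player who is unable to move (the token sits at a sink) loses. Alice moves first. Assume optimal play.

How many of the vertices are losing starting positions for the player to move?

5

Label each position W (a win for the player to move) or L (a loss). A position with no legal move is L; any other position is W exactly when some move reaches an L, and L when every move reaches a W.
Every edge goes from a vertex to one that appears earlier in the order 2, 3, 5, 4, 7, 8, 6, 1, 9, so processing vertices in that order labels each vertex after all of its successors.
2: no outgoing edge → L
3: W (go to 2, an L position)
5: W (go to 2, an L position)
4: W (go to 2, an L position)
7: L (sole option 4(W) is W)
8: L (options 4(W), 5(W) are all W)
6: W (go to 8, an L position)
1: L (sole option 5(W) is W)
9: L (options 4(W), 5(W) are all W)
The L vertices are 1, 2, 7, 8, 9; that is 5 in all.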